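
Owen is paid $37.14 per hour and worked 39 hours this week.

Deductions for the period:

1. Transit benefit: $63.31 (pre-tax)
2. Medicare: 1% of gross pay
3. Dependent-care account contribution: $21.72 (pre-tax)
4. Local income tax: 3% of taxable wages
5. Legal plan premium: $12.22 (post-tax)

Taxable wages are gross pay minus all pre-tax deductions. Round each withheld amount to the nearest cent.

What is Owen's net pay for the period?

Gross pay: 39 × $37.14 = $1,448.46
Transit benefit: $63.31
Dependent-care account contribution: $21.72
Pre-tax total = $63.31 + $21.72 = $85.03
Taxable wages = $1,448.46 − $85.03 = $1,363.43
Local income tax: $1,363.43 × 0.03 = $40.90
Medicare: $1,448.46 × 0.01 = $14.48
Legal plan premium: $12.22
Total deductions = $63.31 + $21.72 + $40.90 + $14.48 + $12.22 = $152.63
Net pay = $1,448.46 − $152.63 = $1,295.83

$1,295.83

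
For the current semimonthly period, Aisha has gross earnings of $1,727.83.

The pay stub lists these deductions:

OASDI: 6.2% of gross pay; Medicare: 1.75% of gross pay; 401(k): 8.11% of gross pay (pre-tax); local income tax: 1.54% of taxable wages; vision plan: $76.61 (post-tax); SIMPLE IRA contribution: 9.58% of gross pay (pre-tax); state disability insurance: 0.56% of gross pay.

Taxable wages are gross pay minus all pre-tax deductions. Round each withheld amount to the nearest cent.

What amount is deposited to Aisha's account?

$1,176.61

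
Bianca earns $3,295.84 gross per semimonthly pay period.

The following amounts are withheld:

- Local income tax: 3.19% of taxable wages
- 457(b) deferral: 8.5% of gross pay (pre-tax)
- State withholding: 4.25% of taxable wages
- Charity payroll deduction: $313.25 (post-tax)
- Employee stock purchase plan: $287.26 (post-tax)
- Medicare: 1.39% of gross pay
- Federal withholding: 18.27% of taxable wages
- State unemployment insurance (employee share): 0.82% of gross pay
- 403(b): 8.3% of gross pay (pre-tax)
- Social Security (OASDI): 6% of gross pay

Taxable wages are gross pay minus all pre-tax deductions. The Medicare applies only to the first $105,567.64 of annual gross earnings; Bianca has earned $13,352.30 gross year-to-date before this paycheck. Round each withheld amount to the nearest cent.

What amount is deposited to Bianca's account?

403(b): $3,295.84 × 0.083 = $273.55
457(b) deferral: $3,295.84 × 0.085 = $280.15
Pre-tax total = $273.55 + $280.15 = $553.70
Taxable wages = $3,295.84 − $553.70 = $2,742.14
Local income tax: $2,742.14 × 0.0319 = $87.47
State withholding: $2,742.14 × 0.0425 = $116.54
Federal withholding: $2,742.14 × 0.1827 = $500.99
Medicare: cap not yet reached, full $3,295.84 is subject → $3,295.84 × 0.0139 = $45.81
State unemployment insurance (employee share): $3,295.84 × 0.0082 = $27.03
Social Security (OASDI): $3,295.84 × 0.06 = $197.75
Employee stock purchase plan: $287.26
Charity payroll deduction: $313.25
Total deductions = $273.55 + $280.15 + $87.47 + $116.54 + $500.99 + $45.81 + $27.03 + $197.75 + $287.26 + $313.25 = $2,129.80
Net pay = $3,295.84 − $2,129.80 = $1,166.04

$1,166.04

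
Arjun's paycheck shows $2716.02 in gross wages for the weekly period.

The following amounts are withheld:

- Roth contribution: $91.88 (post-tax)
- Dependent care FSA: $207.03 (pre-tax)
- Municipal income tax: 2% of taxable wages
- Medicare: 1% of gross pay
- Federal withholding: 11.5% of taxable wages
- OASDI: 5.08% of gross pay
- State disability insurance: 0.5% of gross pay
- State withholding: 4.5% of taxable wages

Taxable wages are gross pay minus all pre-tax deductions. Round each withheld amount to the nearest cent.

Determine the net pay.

$1786.79

Dependent care FSA: $207.03
Taxable wages = $2716.02 − $207.03 = $2508.99
State withholding: $2508.99 × 0.045 = $112.90
Municipal income tax: $2508.99 × 0.02 = $50.18
Federal withholding: $2508.99 × 0.115 = $288.53
State disability insurance: $2716.02 × 0.005 = $13.58
Medicare: $2716.02 × 0.01 = $27.16
OASDI: $2716.02 × 0.0508 = $137.97
Roth contribution: $91.88
Total deductions = $207.03 + $112.90 + $50.18 + $288.53 + $13.58 + $27.16 + $137.97 + $91.88 = $929.23
Net pay = $2716.02 − $929.23 = $1786.79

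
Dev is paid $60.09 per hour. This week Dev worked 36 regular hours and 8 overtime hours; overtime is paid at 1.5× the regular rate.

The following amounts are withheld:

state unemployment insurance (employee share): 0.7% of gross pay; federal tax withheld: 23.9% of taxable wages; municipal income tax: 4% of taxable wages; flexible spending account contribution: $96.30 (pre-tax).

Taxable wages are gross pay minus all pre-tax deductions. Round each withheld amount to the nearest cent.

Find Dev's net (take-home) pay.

$1,989.97

Regular pay: 36 × $60.09 = $2,163.24
Overtime pay: 8 × $60.09 × 1.5 = $721.08
Gross pay = $2,163.24 + $721.08 = $2,884.32
Flexible spending account contribution: $96.30
Taxable wages = $2,884.32 − $96.30 = $2,788.02
Municipal income tax: $2,788.02 × 0.04 = $111.52
Federal tax withheld: $2,788.02 × 0.239 = $666.34
State unemployment insurance (employee share): $2,884.32 × 0.007 = $20.19
Total deductions = $96.30 + $111.52 + $666.34 + $20.19 = $894.35
Net pay = $2,884.32 − $894.35 = $1,989.97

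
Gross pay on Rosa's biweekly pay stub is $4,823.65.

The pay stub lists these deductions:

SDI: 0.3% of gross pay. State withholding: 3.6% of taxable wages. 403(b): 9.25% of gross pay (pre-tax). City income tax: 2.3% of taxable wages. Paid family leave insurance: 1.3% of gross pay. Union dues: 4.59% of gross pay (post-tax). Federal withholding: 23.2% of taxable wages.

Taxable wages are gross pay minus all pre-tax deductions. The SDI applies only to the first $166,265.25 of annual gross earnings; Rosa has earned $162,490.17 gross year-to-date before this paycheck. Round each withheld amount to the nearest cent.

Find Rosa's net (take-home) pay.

$2,808.17

403(b): $4,823.65 × 0.0925 = $446.19
Taxable wages = $4,823.65 − $446.19 = $4,377.46
City income tax: $4,377.46 × 0.023 = $100.68
State withholding: $4,377.46 × 0.036 = $157.59
Federal withholding: $4,377.46 × 0.232 = $1,015.57
SDI: only $166,265.25 − $162,490.17 = $3,775.08 of this check is subject → $3,775.08 × 0.003 = $11.33
Paid family leave insurance: $4,823.65 × 0.013 = $62.71
Union dues: $4,823.65 × 0.0459 = $221.41
Total deductions = $446.19 + $100.68 + $157.59 + $1,015.57 + $11.33 + $62.71 + $221.41 = $2,015.48
Net pay = $4,823.65 − $2,015.48 = $2,808.17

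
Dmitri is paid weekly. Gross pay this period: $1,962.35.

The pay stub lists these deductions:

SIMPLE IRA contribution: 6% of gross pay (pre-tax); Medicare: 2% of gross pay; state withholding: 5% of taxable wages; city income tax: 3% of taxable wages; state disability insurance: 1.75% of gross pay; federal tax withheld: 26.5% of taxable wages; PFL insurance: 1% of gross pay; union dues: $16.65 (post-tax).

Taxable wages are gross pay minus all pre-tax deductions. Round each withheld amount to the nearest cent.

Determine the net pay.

$1,098.36

SIMPLE IRA contribution: $1,962.35 × 0.06 = $117.74
Taxable wages = $1,962.35 − $117.74 = $1,844.61
State withholding: $1,844.61 × 0.05 = $92.23
City income tax: $1,844.61 × 0.03 = $55.34
Federal tax withheld: $1,844.61 × 0.265 = $488.82
State disability insurance: $1,962.35 × 0.0175 = $34.34
PFL insurance: $1,962.35 × 0.01 = $19.62
Medicare: $1,962.35 × 0.02 = $39.25
Union dues: $16.65
Total deductions = $117.74 + $92.23 + $55.34 + $488.82 + $34.34 + $19.62 + $39.25 + $16.65 = $863.99
Net pay = $1,962.35 − $863.99 = $1,098.36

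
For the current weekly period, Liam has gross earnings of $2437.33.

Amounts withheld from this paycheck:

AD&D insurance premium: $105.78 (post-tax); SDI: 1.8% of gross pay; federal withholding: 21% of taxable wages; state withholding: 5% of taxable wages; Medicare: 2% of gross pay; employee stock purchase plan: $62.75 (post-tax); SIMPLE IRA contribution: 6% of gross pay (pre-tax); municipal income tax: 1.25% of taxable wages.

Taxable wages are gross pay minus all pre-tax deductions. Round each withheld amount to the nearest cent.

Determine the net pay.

SIMPLE IRA contribution: $2437.33 × 0.06 = $146.24
Taxable wages = $2437.33 − $146.24 = $2291.09
Municipal income tax: $2291.09 × 0.0125 = $28.64
State withholding: $2291.09 × 0.05 = $114.55
Federal withholding: $2291.09 × 0.21 = $481.13
SDI: $2437.33 × 0.018 = $43.87
Medicare: $2437.33 × 0.02 = $48.75
AD&D insurance premium: $105.78
Employee stock purchase plan: $62.75
Total deductions = $146.24 + $28.64 + $114.55 + $481.13 + $43.87 + $48.75 + $105.78 + $62.75 = $1031.71
Net pay = $2437.33 − $1031.71 = $1405.62

$1405.62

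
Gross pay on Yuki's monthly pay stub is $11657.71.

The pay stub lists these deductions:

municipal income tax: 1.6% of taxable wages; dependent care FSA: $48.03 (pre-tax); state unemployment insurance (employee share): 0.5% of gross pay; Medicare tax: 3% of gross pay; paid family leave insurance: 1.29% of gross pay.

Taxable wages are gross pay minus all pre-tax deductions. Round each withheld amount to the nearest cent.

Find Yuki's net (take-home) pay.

Dependent care FSA: $48.03
Taxable wages = $11657.71 − $48.03 = $11609.68
Municipal income tax: $11609.68 × 0.016 = $185.75
State unemployment insurance (employee share): $11657.71 × 0.005 = $58.29
Medicare tax: $11657.71 × 0.03 = $349.73
Paid family leave insurance: $11657.71 × 0.0129 = $150.38
Total deductions = $48.03 + $185.75 + $58.29 + $349.73 + $150.38 = $792.18
Net pay = $11657.71 − $792.18 = $10865.53

$10865.53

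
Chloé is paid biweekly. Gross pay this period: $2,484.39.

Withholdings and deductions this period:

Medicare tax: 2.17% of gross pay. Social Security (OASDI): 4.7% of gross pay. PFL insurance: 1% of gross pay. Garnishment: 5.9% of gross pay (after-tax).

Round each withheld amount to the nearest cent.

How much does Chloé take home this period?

PFL insurance: $2,484.39 × 0.01 = $24.84
Medicare tax: $2,484.39 × 0.0217 = $53.91
Social Security (OASDI): $2,484.39 × 0.047 = $116.77
Garnishment: $2,484.39 × 0.059 = $146.58
Total deductions = $24.84 + $53.91 + $116.77 + $146.58 = $342.10
Net pay = $2,484.39 − $342.10 = $2,142.29

$2,142.29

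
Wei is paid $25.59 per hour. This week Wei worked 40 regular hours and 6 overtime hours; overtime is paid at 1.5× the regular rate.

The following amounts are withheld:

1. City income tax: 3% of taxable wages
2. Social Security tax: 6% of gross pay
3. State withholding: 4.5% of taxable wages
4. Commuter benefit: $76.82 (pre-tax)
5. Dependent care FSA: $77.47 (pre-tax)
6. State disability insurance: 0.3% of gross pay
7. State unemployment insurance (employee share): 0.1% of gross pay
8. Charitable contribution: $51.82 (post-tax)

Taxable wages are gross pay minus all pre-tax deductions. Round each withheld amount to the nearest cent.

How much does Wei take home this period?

Regular pay: 40 × $25.59 = $1023.60
Overtime pay: 6 × $25.59 × 1.5 = $230.31
Gross pay = $1023.60 + $230.31 = $1253.91
Commuter benefit: $76.82
Dependent care FSA: $77.47
Pre-tax total = $76.82 + $77.47 = $154.29
Taxable wages = $1253.91 − $154.29 = $1099.62
City income tax: $1099.62 × 0.03 = $32.99
State withholding: $1099.62 × 0.045 = $49.48
Social Security tax: $1253.91 × 0.06 = $75.23
State unemployment insurance (employee share): $1253.91 × 0.001 = $1.25
State disability insurance: $1253.91 × 0.003 = $3.76
Charitable contribution: $51.82
Total deductions = $76.82 + $77.47 + $32.99 + $49.48 + $75.23 + $1.25 + $3.76 + $51.82 = $368.82
Net pay = $1253.91 − $368.82 = $885.09

$885.09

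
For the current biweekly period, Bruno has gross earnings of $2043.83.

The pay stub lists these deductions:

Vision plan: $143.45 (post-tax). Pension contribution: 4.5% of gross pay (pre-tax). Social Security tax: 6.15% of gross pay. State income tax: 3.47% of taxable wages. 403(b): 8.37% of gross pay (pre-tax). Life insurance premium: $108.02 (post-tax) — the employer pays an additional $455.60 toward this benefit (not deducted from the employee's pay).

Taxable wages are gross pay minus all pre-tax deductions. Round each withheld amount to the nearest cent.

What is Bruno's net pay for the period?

$1341.83

403(b): $2043.83 × 0.0837 = $171.07
Pension contribution: $2043.83 × 0.045 = $91.97
Pre-tax total = $171.07 + $91.97 = $263.04
Taxable wages = $2043.83 − $263.04 = $1780.79
State income tax: $1780.79 × 0.0347 = $61.79
Social Security tax: $2043.83 × 0.0615 = $125.70
Vision plan: $143.45
Life insurance premium: $108.02
(Employer's $455.60 toward life insurance premium is not withheld from the employee.)
Total deductions = $171.07 + $91.97 + $61.79 + $125.70 + $143.45 + $108.02 = $702.00
Net pay = $2043.83 − $702.00 = $1341.83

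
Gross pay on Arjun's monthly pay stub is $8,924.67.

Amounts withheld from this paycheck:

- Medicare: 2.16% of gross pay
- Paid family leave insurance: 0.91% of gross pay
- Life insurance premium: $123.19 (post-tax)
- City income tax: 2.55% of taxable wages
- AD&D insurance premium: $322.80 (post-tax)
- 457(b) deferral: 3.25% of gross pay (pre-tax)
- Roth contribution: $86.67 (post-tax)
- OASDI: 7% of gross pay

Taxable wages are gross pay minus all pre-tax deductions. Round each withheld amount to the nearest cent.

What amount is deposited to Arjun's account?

457(b) deferral: $8,924.67 × 0.0325 = $290.05
Taxable wages = $8,924.67 − $290.05 = $8,634.62
City income tax: $8,634.62 × 0.0255 = $220.18
Paid family leave insurance: $8,924.67 × 0.0091 = $81.21
OASDI: $8,924.67 × 0.07 = $624.73
Medicare: $8,924.67 × 0.0216 = $192.77
AD&D insurance premium: $322.80
Roth contribution: $86.67
Life insurance premium: $123.19
Total deductions = $290.05 + $220.18 + $81.21 + $624.73 + $192.77 + $322.80 + $86.67 + $123.19 = $1,941.60
Net pay = $8,924.67 − $1,941.60 = $6,983.07

$6,983.07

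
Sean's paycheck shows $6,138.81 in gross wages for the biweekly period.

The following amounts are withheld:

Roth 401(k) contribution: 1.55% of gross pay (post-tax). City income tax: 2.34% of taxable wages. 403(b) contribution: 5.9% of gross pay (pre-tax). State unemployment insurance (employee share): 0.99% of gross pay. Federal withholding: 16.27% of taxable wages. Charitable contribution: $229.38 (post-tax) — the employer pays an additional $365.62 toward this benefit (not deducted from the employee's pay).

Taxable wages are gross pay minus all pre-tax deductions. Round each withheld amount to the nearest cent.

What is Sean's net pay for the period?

403(b) contribution: $6,138.81 × 0.059 = $362.19
Taxable wages = $6,138.81 − $362.19 = $5,776.62
Federal withholding: $5,776.62 × 0.1627 = $939.86
City income tax: $5,776.62 × 0.0234 = $135.17
State unemployment insurance (employee share): $6,138.81 × 0.0099 = $60.77
Roth 401(k) contribution: $6,138.81 × 0.0155 = $95.15
Charitable contribution: $229.38
(Employer's $365.62 toward charitable contribution is not withheld from the employee.)
Total deductions = $362.19 + $939.86 + $135.17 + $60.77 + $95.15 + $229.38 = $1,822.52
Net pay = $6,138.81 − $1,822.52 = $4,316.29

$4,316.29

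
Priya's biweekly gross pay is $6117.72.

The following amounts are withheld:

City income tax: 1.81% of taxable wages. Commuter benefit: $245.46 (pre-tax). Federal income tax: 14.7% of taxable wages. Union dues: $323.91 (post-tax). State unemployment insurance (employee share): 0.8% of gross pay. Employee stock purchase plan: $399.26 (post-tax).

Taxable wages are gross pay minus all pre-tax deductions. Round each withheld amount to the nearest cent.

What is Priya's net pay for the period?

Commuter benefit: $245.46
Taxable wages = $6117.72 − $245.46 = $5872.26
Federal income tax: $5872.26 × 0.147 = $863.22
City income tax: $5872.26 × 0.0181 = $106.29
State unemployment insurance (employee share): $6117.72 × 0.008 = $48.94
Employee stock purchase plan: $399.26
Union dues: $323.91
Total deductions = $245.46 + $863.22 + $106.29 + $48.94 + $399.26 + $323.91 = $1987.08
Net pay = $6117.72 − $1987.08 = $4130.64

$4130.64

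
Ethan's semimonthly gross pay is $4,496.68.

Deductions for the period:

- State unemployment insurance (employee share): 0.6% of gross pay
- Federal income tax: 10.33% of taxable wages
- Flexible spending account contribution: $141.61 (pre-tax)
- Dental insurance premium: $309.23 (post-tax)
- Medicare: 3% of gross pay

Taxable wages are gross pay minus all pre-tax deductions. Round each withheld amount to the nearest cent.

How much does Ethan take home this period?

$3,434.08

Flexible spending account contribution: $141.61
Taxable wages = $4,496.68 − $141.61 = $4,355.07
Federal income tax: $4,355.07 × 0.1033 = $449.88
Medicare: $4,496.68 × 0.03 = $134.90
State unemployment insurance (employee share): $4,496.68 × 0.006 = $26.98
Dental insurance premium: $309.23
Total deductions = $141.61 + $449.88 + $134.90 + $26.98 + $309.23 = $1,062.60
Net pay = $4,496.68 − $1,062.60 = $3,434.08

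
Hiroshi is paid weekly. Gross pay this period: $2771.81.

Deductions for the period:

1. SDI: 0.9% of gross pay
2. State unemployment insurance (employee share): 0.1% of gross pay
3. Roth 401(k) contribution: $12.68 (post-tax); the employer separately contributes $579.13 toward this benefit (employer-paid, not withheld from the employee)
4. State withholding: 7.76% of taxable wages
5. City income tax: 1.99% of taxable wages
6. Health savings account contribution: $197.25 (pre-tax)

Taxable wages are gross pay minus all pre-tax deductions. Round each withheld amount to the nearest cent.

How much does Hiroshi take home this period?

Health savings account contribution: $197.25
Taxable wages = $2771.81 − $197.25 = $2574.56
City income tax: $2574.56 × 0.0199 = $51.23
State withholding: $2574.56 × 0.0776 = $199.79
State unemployment insurance (employee share): $2771.81 × 0.001 = $2.77
SDI: $2771.81 × 0.009 = $24.95
Roth 401(k) contribution: $12.68
(Employer's $579.13 toward Roth 401(k) contribution is not withheld from the employee.)
Total deductions = $197.25 + $51.23 + $199.79 + $2.77 + $24.95 + $12.68 = $488.67
Net pay = $2771.81 − $488.67 = $2283.14

$2283.14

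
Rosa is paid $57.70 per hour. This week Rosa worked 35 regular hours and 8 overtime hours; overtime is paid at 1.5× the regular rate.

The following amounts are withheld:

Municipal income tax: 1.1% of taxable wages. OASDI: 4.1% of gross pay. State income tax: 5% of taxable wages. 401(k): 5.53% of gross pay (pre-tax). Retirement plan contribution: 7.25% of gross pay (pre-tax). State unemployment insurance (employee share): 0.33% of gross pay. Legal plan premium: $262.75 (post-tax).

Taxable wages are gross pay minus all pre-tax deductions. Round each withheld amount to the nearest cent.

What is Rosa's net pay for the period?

$1,838.14

Regular pay: 35 × $57.70 = $2,019.50
Overtime pay: 8 × $57.70 × 1.5 = $692.40
Gross pay = $2,019.50 + $692.40 = $2,711.90
401(k): $2,711.90 × 0.0553 = $149.97
Retirement plan contribution: $2,711.90 × 0.0725 = $196.61
Pre-tax total = $149.97 + $196.61 = $346.58
Taxable wages = $2,711.90 − $346.58 = $2,365.32
State income tax: $2,365.32 × 0.05 = $118.27
Municipal income tax: $2,365.32 × 0.011 = $26.02
State unemployment insurance (employee share): $2,711.90 × 0.0033 = $8.95
OASDI: $2,711.90 × 0.041 = $111.19
Legal plan premium: $262.75
Total deductions = $149.97 + $196.61 + $118.27 + $26.02 + $8.95 + $111.19 + $262.75 = $873.76
Net pay = $2,711.90 − $873.76 = $1,838.14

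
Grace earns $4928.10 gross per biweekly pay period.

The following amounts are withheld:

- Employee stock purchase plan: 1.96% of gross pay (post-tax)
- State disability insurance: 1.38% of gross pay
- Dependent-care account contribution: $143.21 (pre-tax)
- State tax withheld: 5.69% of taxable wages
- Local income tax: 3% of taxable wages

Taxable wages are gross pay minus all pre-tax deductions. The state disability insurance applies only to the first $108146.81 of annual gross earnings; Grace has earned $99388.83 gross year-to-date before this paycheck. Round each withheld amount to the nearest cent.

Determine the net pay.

Dependent-care account contribution: $143.21
Taxable wages = $4928.10 − $143.21 = $4784.89
State tax withheld: $4784.89 × 0.0569 = $272.26
Local income tax: $4784.89 × 0.03 = $143.55
State disability insurance: cap not yet reached, full $4928.10 is subject → $4928.10 × 0.0138 = $68.01
Employee stock purchase plan: $4928.10 × 0.0196 = $96.59
Total deductions = $143.21 + $272.26 + $143.55 + $68.01 + $96.59 = $723.62
Net pay = $4928.10 − $723.62 = $4204.48

$4204.48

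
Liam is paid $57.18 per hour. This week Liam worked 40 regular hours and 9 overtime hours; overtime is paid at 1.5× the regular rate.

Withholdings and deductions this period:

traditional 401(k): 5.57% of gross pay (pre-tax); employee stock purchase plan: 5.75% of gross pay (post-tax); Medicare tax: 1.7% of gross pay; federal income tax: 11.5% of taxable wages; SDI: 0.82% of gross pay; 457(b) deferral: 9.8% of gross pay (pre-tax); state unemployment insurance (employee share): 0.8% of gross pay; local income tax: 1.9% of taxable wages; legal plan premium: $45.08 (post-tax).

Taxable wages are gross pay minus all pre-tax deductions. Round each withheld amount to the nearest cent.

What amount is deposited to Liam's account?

$1919.49

Regular pay: 40 × $57.18 = $2287.20
Overtime pay: 9 × $57.18 × 1.5 = $771.93
Gross pay = $2287.20 + $771.93 = $3059.13
457(b) deferral: $3059.13 × 0.098 = $299.79
Traditional 401(k): $3059.13 × 0.0557 = $170.39
Pre-tax total = $299.79 + $170.39 = $470.18
Taxable wages = $3059.13 − $470.18 = $2588.95
Federal income tax: $2588.95 × 0.115 = $297.73
Local income tax: $2588.95 × 0.019 = $49.19
State unemployment insurance (employee share): $3059.13 × 0.008 = $24.47
SDI: $3059.13 × 0.0082 = $25.08
Medicare tax: $3059.13 × 0.017 = $52.01
Legal plan premium: $45.08
Employee stock purchase plan: $3059.13 × 0.0575 = $175.90
Total deductions = $299.79 + $170.39 + $297.73 + $49.19 + $24.47 + $25.08 + $52.01 + $45.08 + $175.90 = $1139.64
Net pay = $3059.13 − $1139.64 = $1919.49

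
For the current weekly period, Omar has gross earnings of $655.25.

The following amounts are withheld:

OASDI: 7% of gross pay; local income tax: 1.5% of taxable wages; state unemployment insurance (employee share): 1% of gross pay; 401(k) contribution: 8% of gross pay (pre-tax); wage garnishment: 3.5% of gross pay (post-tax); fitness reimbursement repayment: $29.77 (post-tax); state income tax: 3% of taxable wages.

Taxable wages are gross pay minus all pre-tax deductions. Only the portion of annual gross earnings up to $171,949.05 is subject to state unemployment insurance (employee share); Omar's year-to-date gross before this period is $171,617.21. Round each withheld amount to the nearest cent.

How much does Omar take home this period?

$473.82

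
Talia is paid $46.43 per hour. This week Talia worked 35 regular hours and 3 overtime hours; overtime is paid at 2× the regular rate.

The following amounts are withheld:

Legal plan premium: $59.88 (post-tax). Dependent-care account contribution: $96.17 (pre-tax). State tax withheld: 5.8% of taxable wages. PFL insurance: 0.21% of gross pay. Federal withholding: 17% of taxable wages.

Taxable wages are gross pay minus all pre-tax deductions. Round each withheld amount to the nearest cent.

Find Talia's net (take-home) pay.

$1,331.48

Regular pay: 35 × $46.43 = $1,625.05
Overtime pay: 3 × $46.43 × 2 = $278.58
Gross pay = $1,625.05 + $278.58 = $1,903.63
Dependent-care account contribution: $96.17
Taxable wages = $1,903.63 − $96.17 = $1,807.46
Federal withholding: $1,807.46 × 0.17 = $307.27
State tax withheld: $1,807.46 × 0.058 = $104.83
PFL insurance: $1,903.63 × 0.0021 = $4.00
Legal plan premium: $59.88
Total deductions = $96.17 + $307.27 + $104.83 + $4.00 + $59.88 = $572.15
Net pay = $1,903.63 − $572.15 = $1,331.48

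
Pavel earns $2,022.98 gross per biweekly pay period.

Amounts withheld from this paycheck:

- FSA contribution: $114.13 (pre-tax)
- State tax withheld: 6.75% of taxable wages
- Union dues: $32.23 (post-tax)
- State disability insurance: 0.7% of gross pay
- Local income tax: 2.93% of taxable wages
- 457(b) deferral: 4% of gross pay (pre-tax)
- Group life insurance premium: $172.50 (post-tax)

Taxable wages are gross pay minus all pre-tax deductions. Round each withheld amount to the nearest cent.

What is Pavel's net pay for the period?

$1,432.09

FSA contribution: $114.13
457(b) deferral: $2,022.98 × 0.04 = $80.92
Pre-tax total = $114.13 + $80.92 = $195.05
Taxable wages = $2,022.98 − $195.05 = $1,827.93
Local income tax: $1,827.93 × 0.0293 = $53.56
State tax withheld: $1,827.93 × 0.0675 = $123.39
State disability insurance: $2,022.98 × 0.007 = $14.16
Group life insurance premium: $172.50
Union dues: $32.23
Total deductions = $114.13 + $80.92 + $53.56 + $123.39 + $14.16 + $172.50 + $32.23 = $590.89
Net pay = $2,022.98 − $590.89 = $1,432.09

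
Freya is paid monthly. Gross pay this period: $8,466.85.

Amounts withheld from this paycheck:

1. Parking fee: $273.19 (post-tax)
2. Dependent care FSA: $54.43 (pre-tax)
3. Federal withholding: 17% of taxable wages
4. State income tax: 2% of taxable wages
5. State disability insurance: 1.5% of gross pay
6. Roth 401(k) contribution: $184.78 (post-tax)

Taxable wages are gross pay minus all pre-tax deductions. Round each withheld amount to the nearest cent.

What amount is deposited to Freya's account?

Dependent care FSA: $54.43
Taxable wages = $8,466.85 − $54.43 = $8,412.42
State income tax: $8,412.42 × 0.02 = $168.25
Federal withholding: $8,412.42 × 0.17 = $1,430.11
State disability insurance: $8,466.85 × 0.015 = $127.00
Parking fee: $273.19
Roth 401(k) contribution: $184.78
Total deductions = $54.43 + $168.25 + $1,430.11 + $127.00 + $273.19 + $184.78 = $2,237.76
Net pay = $8,466.85 − $2,237.76 = $6,229.09

$6,229.09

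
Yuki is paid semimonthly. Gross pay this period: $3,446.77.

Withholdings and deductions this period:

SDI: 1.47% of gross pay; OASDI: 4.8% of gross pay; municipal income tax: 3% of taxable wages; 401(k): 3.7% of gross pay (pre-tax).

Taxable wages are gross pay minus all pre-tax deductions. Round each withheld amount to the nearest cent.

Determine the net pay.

$3,003.55

401(k): $3,446.77 × 0.037 = $127.53
Taxable wages = $3,446.77 − $127.53 = $3,319.24
Municipal income tax: $3,319.24 × 0.03 = $99.58
SDI: $3,446.77 × 0.0147 = $50.67
OASDI: $3,446.77 × 0.048 = $165.44
Total deductions = $127.53 + $99.58 + $50.67 + $165.44 = $443.22
Net pay = $3,446.77 − $443.22 = $3,003.55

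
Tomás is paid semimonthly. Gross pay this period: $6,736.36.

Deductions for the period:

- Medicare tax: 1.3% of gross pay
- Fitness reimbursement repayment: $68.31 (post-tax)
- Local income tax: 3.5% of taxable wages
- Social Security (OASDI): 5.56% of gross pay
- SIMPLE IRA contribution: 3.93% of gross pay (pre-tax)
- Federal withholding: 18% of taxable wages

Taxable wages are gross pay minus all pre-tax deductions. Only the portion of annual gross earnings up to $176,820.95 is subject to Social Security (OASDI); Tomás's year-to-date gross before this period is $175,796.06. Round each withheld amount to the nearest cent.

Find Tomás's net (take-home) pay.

SIMPLE IRA contribution: $6,736.36 × 0.0393 = $264.74
Taxable wages = $6,736.36 − $264.74 = $6,471.62
Local income tax: $6,471.62 × 0.035 = $226.51
Federal withholding: $6,471.62 × 0.18 = $1,164.89
Medicare tax: $6,736.36 × 0.013 = $87.57
Social Security (OASDI): only $176,820.95 − $175,796.06 = $1,024.89 of this check is subject → $1,024.89 × 0.0556 = $56.98
Fitness reimbursement repayment: $68.31
Total deductions = $264.74 + $226.51 + $1,164.89 + $87.57 + $56.98 + $68.31 = $1,869.00
Net pay = $6,736.36 − $1,869.00 = $4,867.36

$4,867.36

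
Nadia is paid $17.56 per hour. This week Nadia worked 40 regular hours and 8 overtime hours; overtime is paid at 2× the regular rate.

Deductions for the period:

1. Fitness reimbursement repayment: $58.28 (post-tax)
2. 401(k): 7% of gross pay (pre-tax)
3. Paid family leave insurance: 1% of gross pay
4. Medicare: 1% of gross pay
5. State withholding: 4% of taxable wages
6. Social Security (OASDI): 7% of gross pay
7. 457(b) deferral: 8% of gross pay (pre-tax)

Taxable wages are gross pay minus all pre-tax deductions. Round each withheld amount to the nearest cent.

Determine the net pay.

Regular pay: 40 × $17.56 = $702.40
Overtime pay: 8 × $17.56 × 2 = $280.96
Gross pay = $702.40 + $280.96 = $983.36
401(k): $983.36 × 0.07 = $68.84
457(b) deferral: $983.36 × 0.08 = $78.67
Pre-tax total = $68.84 + $78.67 = $147.51
Taxable wages = $983.36 − $147.51 = $835.85
State withholding: $835.85 × 0.04 = $33.43
Paid family leave insurance: $983.36 × 0.01 = $9.83
Social Security (OASDI): $983.36 × 0.07 = $68.84
Medicare: $983.36 × 0.01 = $9.83
Fitness reimbursement repayment: $58.28
Total deductions = $68.84 + $78.67 + $33.43 + $9.83 + $68.84 + $9.83 + $58.28 = $327.72
Net pay = $983.36 − $327.72 = $655.64

$655.64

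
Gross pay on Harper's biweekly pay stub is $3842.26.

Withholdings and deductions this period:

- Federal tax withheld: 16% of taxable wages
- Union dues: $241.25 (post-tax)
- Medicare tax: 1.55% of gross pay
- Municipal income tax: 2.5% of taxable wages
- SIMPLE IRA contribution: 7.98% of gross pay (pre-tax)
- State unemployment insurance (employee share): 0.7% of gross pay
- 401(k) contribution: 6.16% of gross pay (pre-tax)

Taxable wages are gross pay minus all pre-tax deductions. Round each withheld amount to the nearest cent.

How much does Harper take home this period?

$2360.95

401(k) contribution: $3842.26 × 0.0616 = $236.68
SIMPLE IRA contribution: $3842.26 × 0.0798 = $306.61
Pre-tax total = $236.68 + $306.61 = $543.29
Taxable wages = $3842.26 − $543.29 = $3298.97
Municipal income tax: $3298.97 × 0.025 = $82.47
Federal tax withheld: $3298.97 × 0.16 = $527.84
Medicare tax: $3842.26 × 0.0155 = $59.56
State unemployment insurance (employee share): $3842.26 × 0.007 = $26.90
Union dues: $241.25
Total deductions = $236.68 + $306.61 + $82.47 + $527.84 + $59.56 + $26.90 + $241.25 = $1481.31
Net pay = $3842.26 − $1481.31 = $2360.95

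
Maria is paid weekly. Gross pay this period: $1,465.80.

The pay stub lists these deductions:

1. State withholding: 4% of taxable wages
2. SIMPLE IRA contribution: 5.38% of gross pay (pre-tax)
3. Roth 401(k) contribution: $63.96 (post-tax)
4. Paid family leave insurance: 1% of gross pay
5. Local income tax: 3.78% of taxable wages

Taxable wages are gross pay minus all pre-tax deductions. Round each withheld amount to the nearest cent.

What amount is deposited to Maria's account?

$1,200.41

SIMPLE IRA contribution: $1,465.80 × 0.0538 = $78.86
Taxable wages = $1,465.80 − $78.86 = $1,386.94
State withholding: $1,386.94 × 0.04 = $55.48
Local income tax: $1,386.94 × 0.0378 = $52.43
Paid family leave insurance: $1,465.80 × 0.01 = $14.66
Roth 401(k) contribution: $63.96
Total deductions = $78.86 + $55.48 + $52.43 + $14.66 + $63.96 = $265.39
Net pay = $1,465.80 − $265.39 = $1,200.41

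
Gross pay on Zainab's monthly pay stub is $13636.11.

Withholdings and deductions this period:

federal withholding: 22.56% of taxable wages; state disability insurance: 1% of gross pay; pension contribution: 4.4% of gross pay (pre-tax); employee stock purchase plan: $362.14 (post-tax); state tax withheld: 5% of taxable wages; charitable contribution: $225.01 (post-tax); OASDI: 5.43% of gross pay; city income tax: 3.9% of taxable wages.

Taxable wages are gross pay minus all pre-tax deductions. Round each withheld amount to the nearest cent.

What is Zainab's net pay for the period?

$7471.00

Pension contribution: $13636.11 × 0.044 = $599.99
Taxable wages = $13636.11 − $599.99 = $13036.12
State tax withheld: $13036.12 × 0.05 = $651.81
Federal withholding: $13036.12 × 0.2256 = $2940.95
City income tax: $13036.12 × 0.039 = $508.41
State disability insurance: $13636.11 × 0.01 = $136.36
OASDI: $13636.11 × 0.0543 = $740.44
Charitable contribution: $225.01
Employee stock purchase plan: $362.14
Total deductions = $599.99 + $651.81 + $2940.95 + $508.41 + $136.36 + $740.44 + $225.01 + $362.14 = $6165.11
Net pay = $13636.11 − $6165.11 = $7471.00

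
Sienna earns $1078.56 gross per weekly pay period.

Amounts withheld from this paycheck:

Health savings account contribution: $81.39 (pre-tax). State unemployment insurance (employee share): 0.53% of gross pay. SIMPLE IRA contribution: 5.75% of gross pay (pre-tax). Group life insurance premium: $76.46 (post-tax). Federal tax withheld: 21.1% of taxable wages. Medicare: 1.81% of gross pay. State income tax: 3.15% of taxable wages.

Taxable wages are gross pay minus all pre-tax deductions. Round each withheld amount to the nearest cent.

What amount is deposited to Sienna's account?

Health savings account contribution: $81.39
SIMPLE IRA contribution: $1078.56 × 0.0575 = $62.02
Pre-tax total = $81.39 + $62.02 = $143.41
Taxable wages = $1078.56 − $143.41 = $935.15
Federal tax withheld: $935.15 × 0.211 = $197.32
State income tax: $935.15 × 0.0315 = $29.46
State unemployment insurance (employee share): $1078.56 × 0.0053 = $5.72
Medicare: $1078.56 × 0.0181 = $19.52
Group life insurance premium: $76.46
Total deductions = $81.39 + $62.02 + $197.32 + $29.46 + $5.72 + $19.52 + $76.46 = $471.89
Net pay = $1078.56 − $471.89 = $606.67

$606.67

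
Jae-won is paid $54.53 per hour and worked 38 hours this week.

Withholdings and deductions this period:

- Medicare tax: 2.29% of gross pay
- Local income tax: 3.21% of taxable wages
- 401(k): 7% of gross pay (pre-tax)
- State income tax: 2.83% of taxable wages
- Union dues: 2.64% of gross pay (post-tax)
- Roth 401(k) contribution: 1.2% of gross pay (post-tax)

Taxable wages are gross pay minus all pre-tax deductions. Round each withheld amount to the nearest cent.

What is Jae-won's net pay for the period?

$1,683.67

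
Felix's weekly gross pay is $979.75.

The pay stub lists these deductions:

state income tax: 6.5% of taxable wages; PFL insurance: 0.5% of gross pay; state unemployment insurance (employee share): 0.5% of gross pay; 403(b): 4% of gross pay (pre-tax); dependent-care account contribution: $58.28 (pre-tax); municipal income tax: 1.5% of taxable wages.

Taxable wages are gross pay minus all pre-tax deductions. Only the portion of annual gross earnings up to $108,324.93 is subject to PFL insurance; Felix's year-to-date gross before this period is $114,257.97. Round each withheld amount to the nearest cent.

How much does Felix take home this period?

Dependent-care account contribution: $58.28
403(b): $979.75 × 0.04 = $39.19
Pre-tax total = $58.28 + $39.19 = $97.47
Taxable wages = $979.75 − $97.47 = $882.28
Municipal income tax: $882.28 × 0.015 = $13.23
State income tax: $882.28 × 0.065 = $57.35
PFL insurance: annual cap $108,324.93 already reached (YTD $114,257.97), so $0.00
State unemployment insurance (employee share): $979.75 × 0.005 = $4.90
Total deductions = $58.28 + $39.19 + $13.23 + $57.35 + $0.00 + $4.90 = $172.95
Net pay = $979.75 − $172.95 = $806.80

$806.80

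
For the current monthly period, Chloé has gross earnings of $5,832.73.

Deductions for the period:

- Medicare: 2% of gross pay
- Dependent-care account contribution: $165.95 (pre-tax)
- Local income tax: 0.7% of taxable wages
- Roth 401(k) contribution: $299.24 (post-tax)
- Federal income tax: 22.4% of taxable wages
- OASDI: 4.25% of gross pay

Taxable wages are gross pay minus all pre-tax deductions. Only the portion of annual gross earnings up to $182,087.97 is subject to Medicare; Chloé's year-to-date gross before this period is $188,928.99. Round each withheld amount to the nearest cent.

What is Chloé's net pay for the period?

Dependent-care account contribution: $165.95
Taxable wages = $5,832.73 − $165.95 = $5,666.78
Federal income tax: $5,666.78 × 0.224 = $1,269.36
Local income tax: $5,666.78 × 0.007 = $39.67
OASDI: $5,832.73 × 0.0425 = $247.89
Medicare: annual cap $182,087.97 already reached (YTD $188,928.99), so $0.00
Roth 401(k) contribution: $299.24
Total deductions = $165.95 + $1,269.36 + $39.67 + $247.89 + $0.00 + $299.24 = $2,022.11
Net pay = $5,832.73 − $2,022.11 = $3,810.62

$3,810.62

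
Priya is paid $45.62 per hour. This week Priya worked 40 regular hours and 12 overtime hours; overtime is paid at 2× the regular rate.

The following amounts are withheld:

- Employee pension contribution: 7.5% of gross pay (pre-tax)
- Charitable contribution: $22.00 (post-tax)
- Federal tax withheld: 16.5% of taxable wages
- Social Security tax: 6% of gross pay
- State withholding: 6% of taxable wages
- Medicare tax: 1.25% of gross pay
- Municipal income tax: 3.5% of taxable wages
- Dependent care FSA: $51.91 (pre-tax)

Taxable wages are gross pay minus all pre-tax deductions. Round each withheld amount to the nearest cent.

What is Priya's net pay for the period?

$1726.42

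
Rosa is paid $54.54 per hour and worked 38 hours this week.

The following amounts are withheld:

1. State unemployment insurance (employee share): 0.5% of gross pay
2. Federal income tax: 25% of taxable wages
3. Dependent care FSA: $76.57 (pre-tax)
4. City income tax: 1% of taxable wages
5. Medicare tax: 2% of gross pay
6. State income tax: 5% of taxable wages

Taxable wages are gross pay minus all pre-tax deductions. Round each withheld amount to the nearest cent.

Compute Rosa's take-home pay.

$1,325.39

Gross pay: 38 × $54.54 = $2,072.52
Dependent care FSA: $76.57
Taxable wages = $2,072.52 − $76.57 = $1,995.95
City income tax: $1,995.95 × 0.01 = $19.96
Federal income tax: $1,995.95 × 0.25 = $498.99
State income tax: $1,995.95 × 0.05 = $99.80
Medicare tax: $2,072.52 × 0.02 = $41.45
State unemployment insurance (employee share): $2,072.52 × 0.005 = $10.36
Total deductions = $76.57 + $19.96 + $498.99 + $99.80 + $41.45 + $10.36 = $747.13
Net pay = $2,072.52 − $747.13 = $1,325.39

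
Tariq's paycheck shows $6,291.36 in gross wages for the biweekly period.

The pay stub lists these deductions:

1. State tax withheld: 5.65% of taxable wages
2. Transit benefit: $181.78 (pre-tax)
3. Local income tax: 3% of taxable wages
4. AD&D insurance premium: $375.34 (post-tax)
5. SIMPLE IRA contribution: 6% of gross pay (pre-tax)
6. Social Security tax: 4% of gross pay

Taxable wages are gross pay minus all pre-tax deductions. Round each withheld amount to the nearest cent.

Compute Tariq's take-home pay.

$4,609.29

Transit benefit: $181.78
SIMPLE IRA contribution: $6,291.36 × 0.06 = $377.48
Pre-tax total = $181.78 + $377.48 = $559.26
Taxable wages = $6,291.36 − $559.26 = $5,732.10
Local income tax: $5,732.10 × 0.03 = $171.96
State tax withheld: $5,732.10 × 0.0565 = $323.86
Social Security tax: $6,291.36 × 0.04 = $251.65
AD&D insurance premium: $375.34
Total deductions = $181.78 + $377.48 + $171.96 + $323.86 + $251.65 + $375.34 = $1,682.07
Net pay = $6,291.36 − $1,682.07 = $4,609.29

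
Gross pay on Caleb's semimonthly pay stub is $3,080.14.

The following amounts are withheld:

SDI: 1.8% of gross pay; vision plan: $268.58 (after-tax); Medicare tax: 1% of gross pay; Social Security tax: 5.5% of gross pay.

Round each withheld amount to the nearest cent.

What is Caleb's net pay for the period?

Medicare tax: $3,080.14 × 0.01 = $30.80
Social Security tax: $3,080.14 × 0.055 = $169.41
SDI: $3,080.14 × 0.018 = $55.44
Vision plan: $268.58
Total deductions = $30.80 + $169.41 + $55.44 + $268.58 = $524.23
Net pay = $3,080.14 − $524.23 = $2,555.91

$2,555.91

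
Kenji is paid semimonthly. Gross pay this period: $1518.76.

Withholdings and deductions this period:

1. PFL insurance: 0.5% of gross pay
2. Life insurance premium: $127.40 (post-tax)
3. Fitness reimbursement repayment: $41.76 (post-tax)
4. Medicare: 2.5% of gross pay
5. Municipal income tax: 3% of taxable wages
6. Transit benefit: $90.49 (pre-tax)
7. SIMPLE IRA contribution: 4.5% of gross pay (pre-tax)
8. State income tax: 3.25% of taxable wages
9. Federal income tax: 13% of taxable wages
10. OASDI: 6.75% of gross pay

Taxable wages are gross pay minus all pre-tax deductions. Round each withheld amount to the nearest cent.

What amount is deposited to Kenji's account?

$780.90

Transit benefit: $90.49
SIMPLE IRA contribution: $1518.76 × 0.045 = $68.34
Pre-tax total = $90.49 + $68.34 = $158.83
Taxable wages = $1518.76 − $158.83 = $1359.93
Federal income tax: $1359.93 × 0.13 = $176.79
Municipal income tax: $1359.93 × 0.03 = $40.80
State income tax: $1359.93 × 0.0325 = $44.20
Medicare: $1518.76 × 0.025 = $37.97
PFL insurance: $1518.76 × 0.005 = $7.59
OASDI: $1518.76 × 0.0675 = $102.52
Life insurance premium: $127.40
Fitness reimbursement repayment: $41.76
Total deductions = $90.49 + $68.34 + $176.79 + $40.80 + $44.20 + $37.97 + $7.59 + $102.52 + $127.40 + $41.76 = $737.86
Net pay = $1518.76 − $737.86 = $780.90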